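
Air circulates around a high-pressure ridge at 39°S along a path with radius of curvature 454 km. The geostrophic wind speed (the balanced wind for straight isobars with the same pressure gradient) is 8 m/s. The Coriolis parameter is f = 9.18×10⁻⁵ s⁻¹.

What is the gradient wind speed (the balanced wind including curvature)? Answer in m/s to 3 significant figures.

Around a high, pressure-gradient force acts outward with centrifugal, so Coriolis balances both:
fV = (1/ρ)|∂P/∂n| + V²/R  →  V² − fR·V + fR·V_g = 0
With fR = 9.18×10⁻⁵ × 454×10³ m = 41.7 m/s:
V = [fR − √((fR)² − 4 fR V_g)]/2 = [41.7 − √(41.7² − 4×41.7×8)]/2 = 10.8 m/s
Supergeostrophic (V > V_g = 8 m/s), as expected around a high.

10.8 m/s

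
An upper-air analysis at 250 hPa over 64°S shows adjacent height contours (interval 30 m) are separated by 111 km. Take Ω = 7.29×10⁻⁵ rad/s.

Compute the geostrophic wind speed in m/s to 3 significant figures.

Coriolis parameter at 64°S:
f = 2Ω sin φ = 2 × 7.29×10⁻⁵ × sin 64° = 1.31×10⁻⁴ s⁻¹
Height gradient: |∂Z/∂n| = 30 m / 111000 m = 2.70×10⁻⁴
On a pressure surface, geostrophic balance gives V_g = (g/f)|∂Z/∂n|:
V_g = 9.81 × 2.70×10⁻⁴ / 1.31×10⁻⁴ = 20.2 m/s

20.2 m/s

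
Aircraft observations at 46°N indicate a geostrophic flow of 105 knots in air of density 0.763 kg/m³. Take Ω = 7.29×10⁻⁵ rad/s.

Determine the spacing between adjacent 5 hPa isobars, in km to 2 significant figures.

Coriolis parameter at 46°N:
f = 2Ω sin φ = 2 × 7.29×10⁻⁵ × sin 46° = 1.05×10⁻⁴ s⁻¹
Wind speed in SI: 105 knots = 54.0 m/s
Geostrophic balance rearranged: |∂P/∂n| = f ρ V_g
|∂P/∂n| = 1.05×10⁻⁴ × 0.763 × 54.0 = 4.32×10⁻³ Pa/m
Isobar spacing: Δn = ΔP/|∂P/∂n| = 500 Pa / 4.32×10⁻³ Pa/m = 115672 m ≈ 120 km

120 km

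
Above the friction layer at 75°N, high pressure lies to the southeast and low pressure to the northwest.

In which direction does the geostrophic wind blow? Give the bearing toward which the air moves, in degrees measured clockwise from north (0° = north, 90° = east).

The pressure-gradient force points toward the northwest (bearing 315°).
Geostrophic balance: in the Northern Hemisphere the Coriolis force deflects motion to the right, so the geostrophic wind blows 90° to the right of the pressure-gradient force (low pressure on the left).
Rotating 315° by 90° clockwise gives 045° — the wind blows toward the northeast.

045°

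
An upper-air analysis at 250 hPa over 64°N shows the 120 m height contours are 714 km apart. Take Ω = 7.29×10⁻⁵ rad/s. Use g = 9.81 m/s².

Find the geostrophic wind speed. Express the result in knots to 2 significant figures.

Coriolis parameter at 64°N:
f = 2Ω sin φ = 2 × 7.29×10⁻⁵ × sin 64° = 1.31×10⁻⁴ s⁻¹
Height gradient: |∂Z/∂n| = 120 m / 714000 m = 1.68×10⁻⁴
On a pressure surface, geostrophic balance gives V_g = (g/f)|∂Z/∂n|:
V_g = 9.81 × 1.68×10⁻⁴ / 1.31×10⁻⁴ = 12.6 m/s
Converting: 12.6 m/s × 1.944 = 24 knots

24 knots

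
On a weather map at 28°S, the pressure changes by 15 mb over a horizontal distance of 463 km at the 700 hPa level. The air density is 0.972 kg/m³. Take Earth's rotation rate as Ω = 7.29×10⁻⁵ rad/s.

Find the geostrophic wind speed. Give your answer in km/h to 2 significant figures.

Coriolis parameter at 28°S:
f = 2Ω sin φ = 2 × 7.29×10⁻⁵ × sin 28° = 6.84×10⁻⁵ s⁻¹
Pressure gradient: |∂P/∂n| = 1500 Pa / 463000 m = 3.24×10⁻³ Pa/m
Geostrophic balance (pressure-gradient force = Coriolis force):
V_g = (1/(fρ)) |∂P/∂n| = 3.24×10⁻³ / (6.84×10⁻⁵ × 0.972) = 48.7 m/s
Converting: 48.7 m/s × 3.6 = 180 km/h

180 km/h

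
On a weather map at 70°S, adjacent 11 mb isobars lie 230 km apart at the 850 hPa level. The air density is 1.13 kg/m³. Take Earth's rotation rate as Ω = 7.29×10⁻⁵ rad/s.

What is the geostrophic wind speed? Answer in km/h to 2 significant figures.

110 km/h

Coriolis parameter at 70°S:
f = 2Ω sin φ = 2 × 7.29×10⁻⁵ × sin 70° = 1.37×10⁻⁴ s⁻¹
Pressure gradient: |∂P/∂n| = 1100 Pa / 230000 m = 4.78×10⁻³ Pa/m
Geostrophic balance (pressure-gradient force = Coriolis force):
V_g = (1/(fρ)) |∂P/∂n| = 4.78×10⁻³ / (1.37×10⁻⁴ × 1.13) = 30.9 m/s
Converting: 30.9 m/s × 3.6 = 110 km/h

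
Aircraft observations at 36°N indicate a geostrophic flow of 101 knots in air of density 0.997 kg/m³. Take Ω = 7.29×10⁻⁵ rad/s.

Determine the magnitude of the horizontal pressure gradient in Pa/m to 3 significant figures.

4.44×10⁻³ Pa/m

Coriolis parameter at 36°N:
f = 2Ω sin φ = 2 × 7.29×10⁻⁵ × sin 36° = 8.57×10⁻⁵ s⁻¹
Wind speed in SI: 101 knots = 52.0 m/s
Geostrophic balance rearranged: |∂P/∂n| = f ρ V_g
|∂P/∂n| = 8.57×10⁻⁵ × 0.997 × 52.0 = 4.44×10⁻³ Pa/m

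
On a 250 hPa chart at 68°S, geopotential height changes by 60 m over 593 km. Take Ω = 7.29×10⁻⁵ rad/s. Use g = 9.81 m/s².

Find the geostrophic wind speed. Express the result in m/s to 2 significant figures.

7.3 m/s

Coriolis parameter at 68°S:
f = 2Ω sin φ = 2 × 7.29×10⁻⁵ × sin 68° = 1.35×10⁻⁴ s⁻¹
Height gradient: |∂Z/∂n| = 60 m / 593000 m = 1.01×10⁻⁴
On a pressure surface, geostrophic balance gives V_g = (g/f)|∂Z/∂n|:
V_g = 9.81 × 1.01×10⁻⁴ / 1.35×10⁻⁴ = 7.34 m/s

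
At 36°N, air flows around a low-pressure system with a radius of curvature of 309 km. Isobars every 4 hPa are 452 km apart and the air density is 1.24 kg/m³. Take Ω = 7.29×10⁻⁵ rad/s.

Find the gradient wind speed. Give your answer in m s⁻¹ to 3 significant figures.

Coriolis parameter at 36°N:
f = 2Ω sin φ = 2 × 7.29×10⁻⁵ × sin 36° = 8.57×10⁻⁵ s⁻¹
Pressure gradient: |∂P/∂n| = 400 Pa / 452000 m = 8.85×10⁻⁴ Pa/m
Geostrophic speed: V_g = |∂P/∂n|/(fρ) = 8.85×10⁻⁴/(8.57×10⁻⁵ × 1.24) = 8.33 m/s
Around a low, centrifugal force acts outward with Coriolis, so pressure-gradient force balances both:
(1/ρ)|∂P/∂n| = fV + V²/R  →  V² + fR·V − fR·V_g = 0
With fR = 8.57×10⁻⁵ × 309×10³ m = 26.5 m/s:
V = [−fR + √((fR)² + 4 fR V_g)]/2 = [−26.5 + √(26.5² + 4×26.5×8.33)]/2 = 6.66 m/s
Subgeostrophic (V < V_g = 8.33 m/s), as expected around a low.

6.66 m s⁻¹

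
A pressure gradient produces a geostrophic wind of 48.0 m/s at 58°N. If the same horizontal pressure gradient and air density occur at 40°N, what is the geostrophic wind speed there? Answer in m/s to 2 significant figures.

With the same pressure gradient and density, V_g ∝ 1/f ∝ 1/sin φ.
V₂ = V₁ · sin φ₁ / sin φ₂ = 48.0 × sin 58° / sin 40°
V₂ = 48.0 × 0.8480/0.6428 = 63 m/s

63 m/s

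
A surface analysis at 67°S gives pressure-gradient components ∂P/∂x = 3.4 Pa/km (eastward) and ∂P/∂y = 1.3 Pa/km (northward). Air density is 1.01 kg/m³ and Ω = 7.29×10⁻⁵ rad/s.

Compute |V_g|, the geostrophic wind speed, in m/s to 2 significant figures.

Coriolis parameter at 67°S:
f = 2Ω sin φ = 2 × 7.29×10⁻⁵ × sin 67° = 1.34×10⁻⁴ s⁻¹
In the Southern Hemisphere f is negative: f = −1.34×10⁻⁴ s⁻¹.
Component geostrophic relations (x east, y north):
u_g = −(1/(fρ)) ∂P/∂y,  v_g = (1/(fρ)) ∂P/∂x
u_g = −(1.3×10⁻³)/(−1.34×10⁻⁴ × 1.01) = 9.59 m/s;  v_g = (3.4×10⁻³)/(−1.34×10⁻⁴ × 1.01) = −25.1 m/s
|V_g| = √(u_g² + v_g²) = 26.9 m/s

27 m/s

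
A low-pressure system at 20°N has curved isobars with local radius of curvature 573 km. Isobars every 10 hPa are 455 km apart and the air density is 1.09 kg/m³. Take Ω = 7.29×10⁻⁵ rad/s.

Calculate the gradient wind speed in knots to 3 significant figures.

43.9 knots

Coriolis parameter at 20°N:
f = 2Ω sin φ = 2 × 7.29×10⁻⁵ × sin 20° = 4.99×10⁻⁵ s⁻¹
Pressure gradient: |∂P/∂n| = 1000 Pa / 455000 m = 2.20×10⁻³ Pa/m
Geostrophic speed: V_g = |∂P/∂n|/(fρ) = 2.20×10⁻³/(4.99×10⁻⁵ × 1.09) = 40.4 m/s
Around a low, centrifugal force acts outward with Coriolis, so pressure-gradient force balances both:
(1/ρ)|∂P/∂n| = fV + V²/R  →  V² + fR·V − fR·V_g = 0
With fR = 4.99×10⁻⁵ × 573×10³ m = 28.6 m/s:
V = [−fR + √((fR)² + 4 fR V_g)]/2 = [−28.6 + √(28.6² + 4×28.6×40.4)]/2 = 22.6 m/s
Subgeostrophic (V < V_g = 40.4 m/s), as expected around a low.
Converting: 22.6 m/s × 1.944 = 43.9 knots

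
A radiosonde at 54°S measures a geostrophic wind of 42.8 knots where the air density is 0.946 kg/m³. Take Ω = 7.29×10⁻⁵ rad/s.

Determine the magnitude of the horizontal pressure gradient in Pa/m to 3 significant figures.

2.46×10⁻³ Pa/m

Coriolis parameter at 54°S:
f = 2Ω sin φ = 2 × 7.29×10⁻⁵ × sin 54° = 1.18×10⁻⁴ s⁻¹
Wind speed in SI: 42.8 knots = 22.0 m/s
Geostrophic balance rearranged: |∂P/∂n| = f ρ V_g
|∂P/∂n| = 1.18×10⁻⁴ × 0.946 × 22.0 = 2.46×10⁻³ Pa/m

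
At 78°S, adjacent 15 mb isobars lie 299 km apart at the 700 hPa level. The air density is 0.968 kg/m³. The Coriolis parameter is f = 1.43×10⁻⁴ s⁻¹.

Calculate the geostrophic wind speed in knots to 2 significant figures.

Pressure gradient: |∂P/∂n| = 1500 Pa / 299000 m = 5.02×10⁻³ Pa/m
Geostrophic balance (pressure-gradient force = Coriolis force):
V_g = (1/(fρ)) |∂P/∂n| = 5.02×10⁻³ / (1.43×10⁻⁴ × 0.968) = 36.2 m/s
Converting: 36.2 m/s × 1.944 = 70 knots

70 knots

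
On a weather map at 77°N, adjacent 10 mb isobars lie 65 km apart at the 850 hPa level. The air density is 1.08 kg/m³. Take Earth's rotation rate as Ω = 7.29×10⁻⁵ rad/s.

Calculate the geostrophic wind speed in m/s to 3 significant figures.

Coriolis parameter at 77°N:
f = 2Ω sin φ = 2 × 7.29×10⁻⁵ × sin 77° = 1.42×10⁻⁴ s⁻¹
Pressure gradient: |∂P/∂n| = 1000 Pa / 65000 m = 1.54×10⁻² Pa/m
Geostrophic balance (pressure-gradient force = Coriolis force):
V_g = (1/(fρ)) |∂P/∂n| = 1.54×10⁻² / (1.42×10⁻⁴ × 1.08) = 100 m/s

100 m/s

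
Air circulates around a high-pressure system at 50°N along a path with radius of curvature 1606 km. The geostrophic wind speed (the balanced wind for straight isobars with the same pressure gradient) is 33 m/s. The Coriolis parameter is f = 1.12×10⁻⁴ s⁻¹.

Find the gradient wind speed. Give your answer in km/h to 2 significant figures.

Around a high, pressure-gradient force acts outward with centrifugal, so Coriolis balances both:
fV = (1/ρ)|∂P/∂n| + V²/R  →  V² − fR·V + fR·V_g = 0
With fR = 1.12×10⁻⁴ × 1606×10³ m = 180 m/s:
V = [fR − √((fR)² − 4 fR V_g)]/2 = [180 − √(180² − 4×180×33)]/2 = 43.5 m/s
Supergeostrophic (V > V_g = 33 m/s), as expected around a high.
Converting: 43.5 m/s × 3.6 = 160 km/h

160 km/h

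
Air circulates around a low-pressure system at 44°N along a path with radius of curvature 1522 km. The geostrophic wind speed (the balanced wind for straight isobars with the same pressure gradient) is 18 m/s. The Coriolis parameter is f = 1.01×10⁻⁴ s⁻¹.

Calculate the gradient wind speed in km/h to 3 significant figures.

Around a low, centrifugal force acts outward with Coriolis, so pressure-gradient force balances both:
(1/ρ)|∂P/∂n| = fV + V²/R  →  V² + fR·V − fR·V_g = 0
With fR = 1.01×10⁻⁴ × 1522×10³ m = 154 m/s:
V = [−fR + √((fR)² + 4 fR V_g)]/2 = [−154 + √(154² + 4×154×18)]/2 = 16.3 m/s
Subgeostrophic (V < V_g = 18 m/s), as expected around a low.
Converting: 16.3 m/s × 3.6 = 58.6 km/h

58.6 km/h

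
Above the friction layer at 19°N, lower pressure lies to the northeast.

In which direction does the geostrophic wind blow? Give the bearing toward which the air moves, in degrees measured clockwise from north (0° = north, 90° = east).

The pressure-gradient force points toward the northeast (bearing 045°).
Geostrophic balance: in the Northern Hemisphere the Coriolis force deflects motion to the right, so the geostrophic wind blows 90° to the right of the pressure-gradient force (low pressure on the left).
Rotating 045° by 90° clockwise gives 135° — the wind blows toward the southeast.

135°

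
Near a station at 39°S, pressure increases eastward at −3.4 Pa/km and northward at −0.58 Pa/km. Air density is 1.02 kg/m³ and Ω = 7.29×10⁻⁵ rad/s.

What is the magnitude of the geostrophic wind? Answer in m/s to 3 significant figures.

36.9 m/s

Coriolis parameter at 39°S:
f = 2Ω sin φ = 2 × 7.29×10⁻⁵ × sin 39° = 9.18×10⁻⁵ s⁻¹
In the Southern Hemisphere f is negative: f = −9.18×10⁻⁵ s⁻¹.
Component geostrophic relations (x east, y north):
u_g = −(1/(fρ)) ∂P/∂y,  v_g = (1/(fρ)) ∂P/∂x
u_g = −(−0.58×10⁻³)/(−9.18×10⁻⁵ × 1.02) = −6.20 m/s;  v_g = (−3.4×10⁻³)/(−9.18×10⁻⁵ × 1.02) = 36.3 m/s
|V_g| = √(u_g² + v_g²) = 36.9 m/s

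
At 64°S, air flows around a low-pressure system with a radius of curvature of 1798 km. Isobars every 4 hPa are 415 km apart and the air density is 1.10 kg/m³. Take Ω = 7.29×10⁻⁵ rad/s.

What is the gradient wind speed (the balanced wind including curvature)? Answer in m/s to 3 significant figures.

Coriolis parameter at 64°S:
f = 2Ω sin φ = 2 × 7.29×10⁻⁵ × sin 64° = 1.31×10⁻⁴ s⁻¹
Pressure gradient: |∂P/∂n| = 400 Pa / 415000 m = 9.64×10⁻⁴ Pa/m
Geostrophic speed: V_g = |∂P/∂n|/(fρ) = 9.64×10⁻⁴/(1.31×10⁻⁴ × 1.10) = 6.69 m/s
Around a low, centrifugal force acts outward with Coriolis, so pressure-gradient force balances both:
(1/ρ)|∂P/∂n| = fV + V²/R  →  V² + fR·V − fR·V_g = 0
With fR = 1.31×10⁻⁴ × 1798×10³ m = 236 m/s:
V = [−fR + √((fR)² + 4 fR V_g)]/2 = [−236 + √(236² + 4×236×6.69)]/2 = 6.51 m/s
Subgeostrophic (V < V_g = 6.69 m/s), as expected around a low.

6.51 m/s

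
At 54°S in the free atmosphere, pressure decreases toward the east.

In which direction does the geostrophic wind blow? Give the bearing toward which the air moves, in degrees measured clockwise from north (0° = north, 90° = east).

000°

The pressure-gradient force points toward the east (bearing 090°).
Geostrophic balance: in the Southern Hemisphere the Coriolis force deflects motion to the left, so the geostrophic wind blows 90° to the left of the pressure-gradient force (low pressure on the right).
Rotating 090° by 90° counterclockwise gives 000° — the wind blows toward the north.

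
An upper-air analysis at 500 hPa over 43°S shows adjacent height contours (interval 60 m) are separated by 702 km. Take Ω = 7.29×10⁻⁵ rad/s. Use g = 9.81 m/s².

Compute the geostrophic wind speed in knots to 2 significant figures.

16 knots

Coriolis parameter at 43°S:
f = 2Ω sin φ = 2 × 7.29×10⁻⁵ × sin 43° = 9.94×10⁻⁵ s⁻¹
Height gradient: |∂Z/∂n| = 60 m / 702000 m = 8.55×10⁻⁵
On a pressure surface, geostrophic balance gives V_g = (g/f)|∂Z/∂n|:
V_g = 9.81 × 8.55×10⁻⁵ / 9.94×10⁻⁵ = 8.43 m/s
Converting: 8.43 m/s × 1.944 = 16 knots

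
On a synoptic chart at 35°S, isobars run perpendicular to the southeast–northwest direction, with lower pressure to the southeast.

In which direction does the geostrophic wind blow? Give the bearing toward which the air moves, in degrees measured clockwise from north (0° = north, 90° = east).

The pressure-gradient force points toward the southeast (bearing 135°).
Geostrophic balance: in the Southern Hemisphere the Coriolis force deflects motion to the left, so the geostrophic wind blows 90° to the left of the pressure-gradient force (low pressure on the right).
Rotating 135° by 90° counterclockwise gives 045° — the wind blows toward the northeast.

045°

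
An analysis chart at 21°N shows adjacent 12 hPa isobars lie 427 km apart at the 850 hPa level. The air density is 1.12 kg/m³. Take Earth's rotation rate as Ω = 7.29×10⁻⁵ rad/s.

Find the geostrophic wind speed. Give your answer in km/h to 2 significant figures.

Coriolis parameter at 21°N:
f = 2Ω sin φ = 2 × 7.29×10⁻⁵ × sin 21° = 5.23×10⁻⁵ s⁻¹
Pressure gradient: |∂P/∂n| = 1200 Pa / 427000 m = 2.81×10⁻³ Pa/m
Geostrophic balance (pressure-gradient force = Coriolis force):
V_g = (1/(fρ)) |∂P/∂n| = 2.81×10⁻³ / (5.23×10⁻⁵ × 1.12) = 48.0 m/s
Converting: 48.0 m/s × 3.6 = 170 km/h

170 km/h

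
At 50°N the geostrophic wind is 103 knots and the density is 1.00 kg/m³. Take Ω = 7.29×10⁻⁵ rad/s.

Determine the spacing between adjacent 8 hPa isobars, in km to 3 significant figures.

Coriolis parameter at 50°N:
f = 2Ω sin φ = 2 × 7.29×10⁻⁵ × sin 50° = 1.12×10⁻⁴ s⁻¹
Wind speed in SI: 103 knots = 53.0 m/s
Geostrophic balance rearranged: |∂P/∂n| = f ρ V_g
|∂P/∂n| = 1.12×10⁻⁴ × 1.00 × 53.0 = 5.92×10⁻³ Pa/m
Isobar spacing: Δn = ΔP/|∂P/∂n| = 800 Pa / 5.92×10⁻³ Pa/m = 135177 m ≈ 135 km

135 km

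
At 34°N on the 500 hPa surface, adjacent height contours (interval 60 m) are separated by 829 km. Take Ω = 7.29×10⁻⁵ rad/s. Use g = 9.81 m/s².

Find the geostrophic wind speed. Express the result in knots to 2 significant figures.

Coriolis parameter at 34°N:
f = 2Ω sin φ = 2 × 7.29×10⁻⁵ × sin 34° = 8.15×10⁻⁵ s⁻¹
Height gradient: |∂Z/∂n| = 60 m / 829000 m = 7.24×10⁻⁵
On a pressure surface, geostrophic balance gives V_g = (g/f)|∂Z/∂n|:
V_g = 9.81 × 7.24×10⁻⁵ / 8.15×10⁻⁵ = 8.71 m/s
Converting: 8.71 m/s × 1.944 = 17 knots

17 knots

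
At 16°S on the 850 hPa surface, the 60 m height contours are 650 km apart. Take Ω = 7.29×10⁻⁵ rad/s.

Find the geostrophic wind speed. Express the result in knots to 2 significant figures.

Coriolis parameter at 16°S:
f = 2Ω sin φ = 2 × 7.29×10⁻⁵ × sin 16° = 4.02×10⁻⁵ s⁻¹
Height gradient: |∂Z/∂n| = 60 m / 650000 m = 9.23×10⁻⁵
On a pressure surface, geostrophic balance gives V_g = (g/f)|∂Z/∂n|:
V_g = 9.81 × 9.23×10⁻⁵ / 4.02×10⁻⁵ = 22.5 m/s
Converting: 22.5 m/s × 1.944 = 44 knots

44 knots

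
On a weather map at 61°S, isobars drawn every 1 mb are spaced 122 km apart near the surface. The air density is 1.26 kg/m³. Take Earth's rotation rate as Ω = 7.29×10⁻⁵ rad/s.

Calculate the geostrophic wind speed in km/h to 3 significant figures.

18.4 km/h

Coriolis parameter at 61°S:
f = 2Ω sin φ = 2 × 7.29×10⁻⁵ × sin 61° = 1.28×10⁻⁴ s⁻¹
Pressure gradient: |∂P/∂n| = 100 Pa / 122000 m = 8.20×10⁻⁴ Pa/m
Geostrophic balance (pressure-gradient force = Coriolis force):
V_g = (1/(fρ)) |∂P/∂n| = 8.20×10⁻⁴ / (1.28×10⁻⁴ × 1.26) = 5.10 m/s
Converting: 5.10 m/s × 3.6 = 18.4 km/h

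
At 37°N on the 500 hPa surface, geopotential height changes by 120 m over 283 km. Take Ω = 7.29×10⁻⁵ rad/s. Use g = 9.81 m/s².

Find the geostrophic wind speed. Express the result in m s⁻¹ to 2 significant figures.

47 m s⁻¹

Coriolis parameter at 37°N:
f = 2Ω sin φ = 2 × 7.29×10⁻⁵ × sin 37° = 8.77×10⁻⁵ s⁻¹
Height gradient: |∂Z/∂n| = 120 m / 283000 m = 4.24×10⁻⁴
On a pressure surface, geostrophic balance gives V_g = (g/f)|∂Z/∂n|:
V_g = 9.81 × 4.24×10⁻⁴ / 8.77×10⁻⁵ = 47.4 m/s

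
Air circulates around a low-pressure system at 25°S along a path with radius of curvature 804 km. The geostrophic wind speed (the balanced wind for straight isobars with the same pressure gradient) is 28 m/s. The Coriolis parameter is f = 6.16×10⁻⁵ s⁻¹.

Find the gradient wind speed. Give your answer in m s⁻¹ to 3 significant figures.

20.0 m s⁻¹

Around a low, centrifugal force acts outward with Coriolis, so pressure-gradient force balances both:
(1/ρ)|∂P/∂n| = fV + V²/R  →  V² + fR·V − fR·V_g = 0
With fR = 6.16×10⁻⁵ × 804×10³ m = 49.5 m/s:
V = [−fR + √((fR)² + 4 fR V_g)]/2 = [−49.5 + √(49.5² + 4×49.5×28)]/2 = 20 m/s
Subgeostrophic (V < V_g = 28 m/s), as expected around a low.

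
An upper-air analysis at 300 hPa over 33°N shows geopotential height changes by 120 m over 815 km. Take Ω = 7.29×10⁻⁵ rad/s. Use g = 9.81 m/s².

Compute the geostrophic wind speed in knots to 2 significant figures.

35 knots

Coriolis parameter at 33°N:
f = 2Ω sin φ = 2 × 7.29×10⁻⁵ × sin 33° = 7.94×10⁻⁵ s⁻¹
Height gradient: |∂Z/∂n| = 120 m / 815000 m = 1.47×10⁻⁴
On a pressure surface, geostrophic balance gives V_g = (g/f)|∂Z/∂n|:
V_g = 9.81 × 1.47×10⁻⁴ / 7.94×10⁻⁵ = 18.2 m/s
Converting: 18.2 m/s × 1.944 = 35 knots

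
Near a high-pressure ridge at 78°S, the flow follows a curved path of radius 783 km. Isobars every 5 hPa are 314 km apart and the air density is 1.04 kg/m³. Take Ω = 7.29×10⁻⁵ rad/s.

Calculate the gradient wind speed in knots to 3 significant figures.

23.4 knots

Coriolis parameter at 78°S:
f = 2Ω sin φ = 2 × 7.29×10⁻⁵ × sin 78° = 1.43×10⁻⁴ s⁻¹
Pressure gradient: |∂P/∂n| = 500 Pa / 314000 m = 1.59×10⁻³ Pa/m
Geostrophic speed: V_g = |∂P/∂n|/(fρ) = 1.59×10⁻³/(1.43×10⁻⁴ × 1.04) = 10.7 m/s
Around a high, pressure-gradient force acts outward with centrifugal, so Coriolis balances both:
fV = (1/ρ)|∂P/∂n| + V²/R  →  V² − fR·V + fR·V_g = 0
With fR = 1.43×10⁻⁴ × 783×10³ m = 112 m/s:
V = [fR − √((fR)² − 4 fR V_g)]/2 = [112 − √(112² − 4×112×10.7)]/2 = 12 m/s
Supergeostrophic (V > V_g = 10.7 m/s), as expected around a high.
Converting: 12 m/s × 1.944 = 23.4 knots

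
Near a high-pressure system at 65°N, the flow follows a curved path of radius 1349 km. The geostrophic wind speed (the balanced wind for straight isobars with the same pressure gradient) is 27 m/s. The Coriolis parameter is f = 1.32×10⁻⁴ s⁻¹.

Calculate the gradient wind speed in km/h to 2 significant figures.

Around a high, pressure-gradient force acts outward with centrifugal, so Coriolis balances both:
fV = (1/ρ)|∂P/∂n| + V²/R  →  V² − fR·V + fR·V_g = 0
With fR = 1.32×10⁻⁴ × 1349×10³ m = 178 m/s:
V = [fR − √((fR)² − 4 fR V_g)]/2 = [178 − √(178² − 4×178×27)]/2 = 33.2 m/s
Supergeostrophic (V > V_g = 27 m/s), as expected around a high.
Converting: 33.2 m/s × 3.6 = 120 km/h

120 km/h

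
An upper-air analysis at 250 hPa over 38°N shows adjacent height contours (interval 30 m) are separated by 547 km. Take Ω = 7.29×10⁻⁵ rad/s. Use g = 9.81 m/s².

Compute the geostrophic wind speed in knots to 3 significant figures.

Coriolis parameter at 38°N:
f = 2Ω sin φ = 2 × 7.29×10⁻⁵ × sin 38° = 8.98×10⁻⁵ s⁻¹
Height gradient: |∂Z/∂n| = 30 m / 547000 m = 5.48×10⁻⁵
On a pressure surface, geostrophic balance gives V_g = (g/f)|∂Z/∂n|:
V_g = 9.81 × 5.48×10⁻⁵ / 8.98×10⁻⁵ = 5.99 m/s
Converting: 5.99 m/s × 1.944 = 11.7 knots

11.7 knots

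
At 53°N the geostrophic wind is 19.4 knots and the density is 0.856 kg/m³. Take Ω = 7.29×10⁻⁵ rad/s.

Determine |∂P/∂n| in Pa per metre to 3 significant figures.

9.95×10⁻⁴ Pa/m

Coriolis parameter at 53°N:
f = 2Ω sin φ = 2 × 7.29×10⁻⁵ × sin 53° = 1.16×10⁻⁴ s⁻¹
Wind speed in SI: 19.4 knots = 9.98 m/s
Geostrophic balance rearranged: |∂P/∂n| = f ρ V_g
|∂P/∂n| = 1.16×10⁻⁴ × 0.856 × 9.98 = 9.95×10⁻⁴ Pa/m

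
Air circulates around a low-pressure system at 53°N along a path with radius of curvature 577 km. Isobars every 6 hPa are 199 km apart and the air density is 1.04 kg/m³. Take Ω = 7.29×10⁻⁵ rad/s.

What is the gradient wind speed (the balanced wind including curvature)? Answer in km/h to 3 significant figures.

69.6 km/h

Coriolis parameter at 53°N:
f = 2Ω sin φ = 2 × 7.29×10⁻⁵ × sin 53° = 1.16×10⁻⁴ s⁻¹
Pressure gradient: |∂P/∂n| = 600 Pa / 199000 m = 3.02×10⁻³ Pa/m
Geostrophic speed: V_g = |∂P/∂n|/(fρ) = 3.02×10⁻³/(1.16×10⁻⁴ × 1.04) = 24.9 m/s
Around a low, centrifugal force acts outward with Coriolis, so pressure-gradient force balances both:
(1/ρ)|∂P/∂n| = fV + V²/R  →  V² + fR·V − fR·V_g = 0
With fR = 1.16×10⁻⁴ × 577×10³ m = 67.2 m/s:
V = [−fR + √((fR)² + 4 fR V_g)]/2 = [−67.2 + √(67.2² + 4×67.2×24.9)]/2 = 19.3 m/s
Subgeostrophic (V < V_g = 24.9 m/s), as expected around a low.
Converting: 19.3 m/s × 3.6 = 69.6 km/h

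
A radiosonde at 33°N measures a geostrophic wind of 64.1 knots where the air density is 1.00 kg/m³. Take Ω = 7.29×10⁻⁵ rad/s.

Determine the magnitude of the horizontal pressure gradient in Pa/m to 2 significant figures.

Coriolis parameter at 33°N:
f = 2Ω sin φ = 2 × 7.29×10⁻⁵ × sin 33° = 7.94×10⁻⁵ s⁻¹
Wind speed in SI: 64.1 knots = 33.0 m/s
Geostrophic balance rearranged: |∂P/∂n| = f ρ V_g
|∂P/∂n| = 7.94×10⁻⁵ × 1.00 × 33.0 = 2.62×10⁻³ Pa/m

2.6×10⁻³ Pa/m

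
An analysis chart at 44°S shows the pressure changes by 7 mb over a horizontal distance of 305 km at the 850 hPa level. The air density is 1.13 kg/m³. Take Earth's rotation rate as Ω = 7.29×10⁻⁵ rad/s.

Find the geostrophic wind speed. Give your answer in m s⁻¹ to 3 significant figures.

Coriolis parameter at 44°S:
f = 2Ω sin φ = 2 × 7.29×10⁻⁵ × sin 44° = 1.01×10⁻⁴ s⁻¹
Pressure gradient: |∂P/∂n| = 700 Pa / 305000 m = 2.30×10⁻³ Pa/m
Geostrophic balance (pressure-gradient force = Coriolis force):
V_g = (1/(fρ)) |∂P/∂n| = 2.30×10⁻³ / (1.01×10⁻⁴ × 1.13) = 20.1 m/s

20.1 m s⁻¹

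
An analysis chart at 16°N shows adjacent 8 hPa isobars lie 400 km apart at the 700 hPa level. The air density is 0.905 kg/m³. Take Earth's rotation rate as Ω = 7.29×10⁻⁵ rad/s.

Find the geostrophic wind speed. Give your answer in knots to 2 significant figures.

Coriolis parameter at 16°N:
f = 2Ω sin φ = 2 × 7.29×10⁻⁵ × sin 16° = 4.02×10⁻⁵ s⁻¹
Pressure gradient: |∂P/∂n| = 800 Pa / 400000 m = 2.00×10⁻³ Pa/m
Geostrophic balance (pressure-gradient force = Coriolis force):
V_g = (1/(fρ)) |∂P/∂n| = 2.00×10⁻³ / (4.02×10⁻⁵ × 0.905) = 55.0 m/s
Converting: 55.0 m/s × 1.944 = 110 knots

110 knots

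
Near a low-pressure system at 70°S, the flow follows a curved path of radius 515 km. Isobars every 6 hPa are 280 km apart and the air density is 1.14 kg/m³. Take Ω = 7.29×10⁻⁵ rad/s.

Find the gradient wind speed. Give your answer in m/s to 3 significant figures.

Coriolis parameter at 70°S:
f = 2Ω sin φ = 2 × 7.29×10⁻⁵ × sin 70° = 1.37×10⁻⁴ s⁻¹
Pressure gradient: |∂P/∂n| = 600 Pa / 280000 m = 2.14×10⁻³ Pa/m
Geostrophic speed: V_g = |∂P/∂n|/(fρ) = 2.14×10⁻³/(1.37×10⁻⁴ × 1.14) = 13.7 m/s
Around a low, centrifugal force acts outward with Coriolis, so pressure-gradient force balances both:
(1/ρ)|∂P/∂n| = fV + V²/R  →  V² + fR·V − fR·V_g = 0
With fR = 1.37×10⁻⁴ × 515×10³ m = 70.6 m/s:
V = [−fR + √((fR)² + 4 fR V_g)]/2 = [−70.6 + √(70.6² + 4×70.6×13.7)]/2 = 11.8 m/s
Subgeostrophic (V < V_g = 13.7 m/s), as expected around a low.

11.8 m/s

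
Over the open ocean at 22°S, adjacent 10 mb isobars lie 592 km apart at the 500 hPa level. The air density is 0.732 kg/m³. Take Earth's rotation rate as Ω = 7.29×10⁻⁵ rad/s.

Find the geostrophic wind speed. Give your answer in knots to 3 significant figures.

82.1 knots

Coriolis parameter at 22°S:
f = 2Ω sin φ = 2 × 7.29×10⁻⁵ × sin 22° = 5.46×10⁻⁵ s⁻¹
Pressure gradient: |∂P/∂n| = 1000 Pa / 592000 m = 1.69×10⁻³ Pa/m
Geostrophic balance (pressure-gradient force = Coriolis force):
V_g = (1/(fρ)) |∂P/∂n| = 1.69×10⁻³ / (5.46×10⁻⁵ × 0.732) = 42.3 m/s
Converting: 42.3 m/s × 1.944 = 82.1 knots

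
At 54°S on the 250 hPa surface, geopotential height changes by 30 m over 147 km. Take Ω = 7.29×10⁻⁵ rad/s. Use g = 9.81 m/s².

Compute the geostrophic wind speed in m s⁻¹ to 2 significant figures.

Coriolis parameter at 54°S:
f = 2Ω sin φ = 2 × 7.29×10⁻⁵ × sin 54° = 1.18×10⁻⁴ s⁻¹
Height gradient: |∂Z/∂n| = 30 m / 147000 m = 2.04×10⁻⁴
On a pressure surface, geostrophic balance gives V_g = (g/f)|∂Z/∂n|:
V_g = 9.81 × 2.04×10⁻⁴ / 1.18×10⁻⁴ = 17.0 m/s

17 m s⁻¹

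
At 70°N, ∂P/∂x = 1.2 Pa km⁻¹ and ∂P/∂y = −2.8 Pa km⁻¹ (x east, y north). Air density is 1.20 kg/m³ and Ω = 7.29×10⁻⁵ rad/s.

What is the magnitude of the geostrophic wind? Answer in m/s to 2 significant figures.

Coriolis parameter at 70°N:
f = 2Ω sin φ = 2 × 7.29×10⁻⁵ × sin 70° = 1.37×10⁻⁴ s⁻¹
Component geostrophic relations (x east, y north):
u_g = −(1/(fρ)) ∂P/∂y,  v_g = (1/(fρ)) ∂P/∂x
u_g = −(−2.8×10⁻³)/(1.37×10⁻⁴ × 1.20) = 17.0 m/s;  v_g = (1.2×10⁻³)/(1.37×10⁻⁴ × 1.20) = 7.30 m/s
|V_g| = √(u_g² + v_g²) = 18.5 m/s

19 m/s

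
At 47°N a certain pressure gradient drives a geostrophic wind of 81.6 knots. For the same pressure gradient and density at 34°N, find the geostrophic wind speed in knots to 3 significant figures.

With the same pressure gradient and density, V_g ∝ 1/f ∝ 1/sin φ.
V₂ = V₁ · sin φ₁ / sin φ₂ = 81.6 × sin 47° / sin 34°
V₂ = 81.6 × 0.7314/0.5592 = 107 knots

107 knots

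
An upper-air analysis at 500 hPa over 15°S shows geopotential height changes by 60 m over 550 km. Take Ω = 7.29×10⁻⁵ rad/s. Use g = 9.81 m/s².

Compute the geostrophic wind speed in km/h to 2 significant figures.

Coriolis parameter at 15°S:
f = 2Ω sin φ = 2 × 7.29×10⁻⁵ × sin 15° = 3.77×10⁻⁵ s⁻¹
Height gradient: |∂Z/∂n| = 60 m / 550000 m = 1.09×10⁻⁴
On a pressure surface, geostrophic balance gives V_g = (g/f)|∂Z/∂n|:
V_g = 9.81 × 1.09×10⁻⁴ / 3.77×10⁻⁵ = 28.4 m/s
Converting: 28.4 m/s × 3.6 = 100 km/h

100 km/h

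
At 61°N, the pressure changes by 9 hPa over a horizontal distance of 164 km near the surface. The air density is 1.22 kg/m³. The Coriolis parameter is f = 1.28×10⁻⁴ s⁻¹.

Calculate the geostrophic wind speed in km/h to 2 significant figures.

130 km/h

Pressure gradient: |∂P/∂n| = 900 Pa / 164000 m = 5.49×10⁻³ Pa/m
Geostrophic balance (pressure-gradient force = Coriolis force):
V_g = (1/(fρ)) |∂P/∂n| = 5.49×10⁻³ / (1.28×10⁻⁴ × 1.22) = 35.1 m/s
Converting: 35.1 m/s × 3.6 = 130 km/h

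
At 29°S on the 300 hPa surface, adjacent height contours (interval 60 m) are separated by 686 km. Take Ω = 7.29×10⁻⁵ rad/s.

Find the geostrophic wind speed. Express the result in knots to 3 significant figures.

Coriolis parameter at 29°S:
f = 2Ω sin φ = 2 × 7.29×10⁻⁵ × sin 29° = 7.07×10⁻⁵ s⁻¹
Height gradient: |∂Z/∂n| = 60 m / 686000 m = 8.75×10⁻⁵
On a pressure surface, geostrophic balance gives V_g = (g/f)|∂Z/∂n|:
V_g = 9.81 × 8.75×10⁻⁵ / 7.07×10⁻⁵ = 12.1 m/s
Converting: 12.1 m/s × 1.944 = 23.6 knots

23.6 knots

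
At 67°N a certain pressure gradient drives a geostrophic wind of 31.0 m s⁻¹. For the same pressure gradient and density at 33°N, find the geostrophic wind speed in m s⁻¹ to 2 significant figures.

52 m s⁻¹

With the same pressure gradient and density, V_g ∝ 1/f ∝ 1/sin φ.
V₂ = V₁ · sin φ₁ / sin φ₂ = 31.0 × sin 67° / sin 33°
V₂ = 31.0 × 0.9205/0.5446 = 52 m s⁻¹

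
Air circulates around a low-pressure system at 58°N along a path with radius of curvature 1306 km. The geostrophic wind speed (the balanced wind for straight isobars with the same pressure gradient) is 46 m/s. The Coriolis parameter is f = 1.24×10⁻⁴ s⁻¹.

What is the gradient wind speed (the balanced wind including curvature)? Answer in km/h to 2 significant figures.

Around a low, centrifugal force acts outward with Coriolis, so pressure-gradient force balances both:
(1/ρ)|∂P/∂n| = fV + V²/R  →  V² + fR·V − fR·V_g = 0
With fR = 1.24×10⁻⁴ × 1306×10³ m = 162 m/s:
V = [−fR + √((fR)² + 4 fR V_g)]/2 = [−162 + √(162² + 4×162×46)]/2 = 37.4 m/s
Subgeostrophic (V < V_g = 46 m/s), as expected around a low.
Converting: 37.4 m/s × 3.6 = 130 km/h

130 km/h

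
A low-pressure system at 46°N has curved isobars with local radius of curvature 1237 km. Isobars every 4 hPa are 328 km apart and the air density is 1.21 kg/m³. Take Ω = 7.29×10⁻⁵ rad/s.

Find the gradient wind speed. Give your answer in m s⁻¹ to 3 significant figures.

8.99 m s⁻¹

Coriolis parameter at 46°N:
f = 2Ω sin φ = 2 × 7.29×10⁻⁵ × sin 46° = 1.05×10⁻⁴ s⁻¹
Pressure gradient: |∂P/∂n| = 400 Pa / 328000 m = 1.22×10⁻³ Pa/m
Geostrophic speed: V_g = |∂P/∂n|/(fρ) = 1.22×10⁻³/(1.05×10⁻⁴ × 1.21) = 9.61 m/s
Around a low, centrifugal force acts outward with Coriolis, so pressure-gradient force balances both:
(1/ρ)|∂P/∂n| = fV + V²/R  →  V² + fR·V − fR·V_g = 0
With fR = 1.05×10⁻⁴ × 1237×10³ m = 130 m/s:
V = [−fR + √((fR)² + 4 fR V_g)]/2 = [−130 + √(130² + 4×130×9.61)]/2 = 8.99 m/s
Subgeostrophic (V < V_g = 9.61 m/s), as expected around a low.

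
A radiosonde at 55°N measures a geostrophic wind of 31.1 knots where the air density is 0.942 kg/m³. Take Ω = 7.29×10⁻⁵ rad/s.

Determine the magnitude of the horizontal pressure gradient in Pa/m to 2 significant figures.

1.8×10⁻³ Pa/m

Coriolis parameter at 55°N:
f = 2Ω sin φ = 2 × 7.29×10⁻⁵ × sin 55° = 1.19×10⁻⁴ s⁻¹
Wind speed in SI: 31.1 knots = 16.0 m/s
Geostrophic balance rearranged: |∂P/∂n| = f ρ V_g
|∂P/∂n| = 1.19×10⁻⁴ × 0.942 × 16.0 = 1.80×10⁻³ Pa/m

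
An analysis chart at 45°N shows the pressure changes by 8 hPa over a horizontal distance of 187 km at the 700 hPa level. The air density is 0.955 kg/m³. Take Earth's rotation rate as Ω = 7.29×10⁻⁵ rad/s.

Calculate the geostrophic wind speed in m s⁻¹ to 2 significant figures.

43 m s⁻¹

Coriolis parameter at 45°N:
f = 2Ω sin φ = 2 × 7.29×10⁻⁵ × sin 45° = 1.03×10⁻⁴ s⁻¹
Pressure gradient: |∂P/∂n| = 800 Pa / 187000 m = 4.28×10⁻³ Pa/m
Geostrophic balance (pressure-gradient force = Coriolis force):
V_g = (1/(fρ)) |∂P/∂n| = 4.28×10⁻³ / (1.03×10⁻⁴ × 0.955) = 43.5 m/s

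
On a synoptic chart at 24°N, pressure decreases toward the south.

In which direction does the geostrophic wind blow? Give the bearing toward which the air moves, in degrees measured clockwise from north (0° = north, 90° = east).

270°

The pressure-gradient force points toward the south (bearing 180°).
Geostrophic balance: in the Northern Hemisphere the Coriolis force deflects motion to the right, so the geostrophic wind blows 90° to the right of the pressure-gradient force (low pressure on the left).
Rotating 180° by 90° clockwise gives 270° — the wind blows toward the west.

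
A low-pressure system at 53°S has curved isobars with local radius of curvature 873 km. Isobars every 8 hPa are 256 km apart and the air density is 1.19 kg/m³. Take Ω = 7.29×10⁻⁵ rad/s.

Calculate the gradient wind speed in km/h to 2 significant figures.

68 km/h

Coriolis parameter at 53°S:
f = 2Ω sin φ = 2 × 7.29×10⁻⁵ × sin 53° = 1.16×10⁻⁴ s⁻¹
Pressure gradient: |∂P/∂n| = 800 Pa / 256000 m = 3.12×10⁻³ Pa/m
Geostrophic speed: V_g = |∂P/∂n|/(fρ) = 3.12×10⁻³/(1.16×10⁻⁴ × 1.19) = 22.6 m/s
Around a low, centrifugal force acts outward with Coriolis, so pressure-gradient force balances both:
(1/ρ)|∂P/∂n| = fV + V²/R  →  V² + fR·V − fR·V_g = 0
With fR = 1.16×10⁻⁴ × 873×10³ m = 102 m/s:
V = [−fR + √((fR)² + 4 fR V_g)]/2 = [−102 + √(102² + 4×102×22.6)]/2 = 19 m/s
Subgeostrophic (V < V_g = 22.6 m/s), as expected around a low.
Converting: 19 m/s × 3.6 = 68 km/h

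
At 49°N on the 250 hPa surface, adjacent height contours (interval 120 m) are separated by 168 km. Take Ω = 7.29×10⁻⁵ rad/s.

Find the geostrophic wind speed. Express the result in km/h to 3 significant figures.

Coriolis parameter at 49°N:
f = 2Ω sin φ = 2 × 7.29×10⁻⁵ × sin 49° = 1.10×10⁻⁴ s⁻¹
Height gradient: |∂Z/∂n| = 120 m / 168000 m = 7.14×10⁻⁴
On a pressure surface, geostrophic balance gives V_g = (g/f)|∂Z/∂n|:
V_g = 9.81 × 7.14×10⁻⁴ / 1.10×10⁻⁴ = 63.7 m/s
Converting: 63.7 m/s × 3.6 = 229 km/h

229 km/h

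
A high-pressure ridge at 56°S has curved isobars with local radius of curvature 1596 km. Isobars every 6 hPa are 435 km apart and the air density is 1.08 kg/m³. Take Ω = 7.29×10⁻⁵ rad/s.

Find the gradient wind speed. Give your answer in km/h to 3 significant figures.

Coriolis parameter at 56°S:
f = 2Ω sin φ = 2 × 7.29×10⁻⁵ × sin 56° = 1.21×10⁻⁴ s⁻¹
Pressure gradient: |∂P/∂n| = 600 Pa / 435000 m = 1.38×10⁻³ Pa/m
Geostrophic speed: V_g = |∂P/∂n|/(fρ) = 1.38×10⁻³/(1.21×10⁻⁴ × 1.08) = 10.6 m/s
Around a high, pressure-gradient force acts outward with centrifugal, so Coriolis balances both:
fV = (1/ρ)|∂P/∂n| + V²/R  →  V² − fR·V + fR·V_g = 0
With fR = 1.21×10⁻⁴ × 1596×10³ m = 193 m/s:
V = [fR − √((fR)² − 4 fR V_g)]/2 = [193 − √(193² − 4×193×10.6)]/2 = 11.2 m/s
Supergeostrophic (V > V_g = 10.6 m/s), as expected around a high.
Converting: 11.2 m/s × 3.6 = 40.4 km/h

40.4 km/h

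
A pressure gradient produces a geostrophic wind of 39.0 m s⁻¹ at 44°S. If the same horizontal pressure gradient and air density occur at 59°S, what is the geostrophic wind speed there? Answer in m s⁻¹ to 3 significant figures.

With the same pressure gradient and density, V_g ∝ 1/f ∝ 1/sin φ.
V₂ = V₁ · sin φ₁ / sin φ₂ = 39.0 × sin 44° / sin 59°
V₂ = 39.0 × 0.6947/0.8572 = 31.6 m s⁻¹

31.6 m s⁻¹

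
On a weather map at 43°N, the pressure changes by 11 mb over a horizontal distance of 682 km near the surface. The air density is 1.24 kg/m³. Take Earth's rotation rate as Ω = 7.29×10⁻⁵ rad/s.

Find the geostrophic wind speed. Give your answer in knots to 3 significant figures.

25.4 knots

Coriolis parameter at 43°N:
f = 2Ω sin φ = 2 × 7.29×10⁻⁵ × sin 43° = 9.94×10⁻⁵ s⁻¹
Pressure gradient: |∂P/∂n| = 1100 Pa / 682000 m = 1.61×10⁻³ Pa/m
Geostrophic balance (pressure-gradient force = Coriolis force):
V_g = (1/(fρ)) |∂P/∂n| = 1.61×10⁻³ / (9.94×10⁻⁵ × 1.24) = 13.1 m/s
Converting: 13.1 m/s × 1.944 = 25.4 knots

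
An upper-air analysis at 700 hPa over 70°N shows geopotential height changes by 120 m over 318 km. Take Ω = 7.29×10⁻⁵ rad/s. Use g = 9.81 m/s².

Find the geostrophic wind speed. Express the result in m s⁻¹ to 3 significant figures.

27.0 m s⁻¹

Coriolis parameter at 70°N:
f = 2Ω sin φ = 2 × 7.29×10⁻⁵ × sin 70° = 1.37×10⁻⁴ s⁻¹
Height gradient: |∂Z/∂n| = 120 m / 318000 m = 3.77×10⁻⁴
On a pressure surface, geostrophic balance gives V_g = (g/f)|∂Z/∂n|:
V_g = 9.81 × 3.77×10⁻⁴ / 1.37×10⁻⁴ = 27.0 m/s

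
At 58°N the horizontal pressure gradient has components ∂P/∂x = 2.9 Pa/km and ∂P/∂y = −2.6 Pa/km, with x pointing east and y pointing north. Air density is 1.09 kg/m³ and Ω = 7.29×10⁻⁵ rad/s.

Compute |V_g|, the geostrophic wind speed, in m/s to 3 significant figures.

Coriolis parameter at 58°N:
f = 2Ω sin φ = 2 × 7.29×10⁻⁵ × sin 58° = 1.24×10⁻⁴ s⁻¹
Component geostrophic relations (x east, y north):
u_g = −(1/(fρ)) ∂P/∂y,  v_g = (1/(fρ)) ∂P/∂x
u_g = −(−2.6×10⁻³)/(1.24×10⁻⁴ × 1.09) = 19.3 m/s;  v_g = (2.9×10⁻³)/(1.24×10⁻⁴ × 1.09) = 21.5 m/s
|V_g| = √(u_g² + v_g²) = 28.9 m/s

28.9 m/s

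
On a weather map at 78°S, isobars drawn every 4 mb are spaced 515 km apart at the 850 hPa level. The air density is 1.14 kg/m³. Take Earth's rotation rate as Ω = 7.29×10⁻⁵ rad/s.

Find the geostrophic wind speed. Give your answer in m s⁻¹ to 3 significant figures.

4.78 m s⁻¹

Coriolis parameter at 78°S:
f = 2Ω sin φ = 2 × 7.29×10⁻⁵ × sin 78° = 1.43×10⁻⁴ s⁻¹
Pressure gradient: |∂P/∂n| = 400 Pa / 515000 m = 7.77×10⁻⁴ Pa/m
Geostrophic balance (pressure-gradient force = Coriolis force):
V_g = (1/(fρ)) |∂P/∂n| = 7.77×10⁻⁴ / (1.43×10⁻⁴ × 1.14) = 4.78 m/s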